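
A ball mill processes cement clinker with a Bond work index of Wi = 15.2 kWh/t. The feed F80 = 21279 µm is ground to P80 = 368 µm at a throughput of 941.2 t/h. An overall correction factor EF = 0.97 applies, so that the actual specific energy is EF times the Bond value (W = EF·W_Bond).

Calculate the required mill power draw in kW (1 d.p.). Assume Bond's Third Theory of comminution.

P = 6282.6 kW

W = 10 Wi / √P80 − 10 Wi / √F80
W = 10·15.2·(1/√368 − 1/√21279) = 10·15.2·(0.045273) = 6.8815 kWh/t
Apply correction: 6.8815 × 0.97 = 6.6751 kWh/t
Power = W × throughput = 6.6751 kWh/t × 941.2 t/h = 6282.6 kW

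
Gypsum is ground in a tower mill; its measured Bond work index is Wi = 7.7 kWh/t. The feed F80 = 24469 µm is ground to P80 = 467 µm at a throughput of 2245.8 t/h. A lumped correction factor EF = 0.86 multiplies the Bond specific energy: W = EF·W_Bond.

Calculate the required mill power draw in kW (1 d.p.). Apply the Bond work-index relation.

Bond: W = 10·Wi·(1/√P80 − 1/√F80)
W = 10·7.7·(1/√467 − 1/√24469) = 10·7.7·(0.039882) = 3.0709 kWh/t
Apply correction: 3.0709 × 0.86 = 2.6410 kWh/t
P = W·T = 2.6410·2245.8 = 5931.1 kW

P = 5931.1 kW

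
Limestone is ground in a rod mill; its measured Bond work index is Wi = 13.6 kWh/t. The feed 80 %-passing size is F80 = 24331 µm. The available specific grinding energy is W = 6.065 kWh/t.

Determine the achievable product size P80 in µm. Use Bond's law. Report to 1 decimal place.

P80 = 384.4 µm

W = 10·Wi·[P80^(−½) − F80^(−½)]
⇒ 1/√P80 = W/(10 Wi) + 1/√F80
  = 6.0650/(10·13.6) + 1/√24331 = 0.044596 + 0.006411 = 0.051007
P80 = (1/0.051007)² = 19.6053² = 384.37 µm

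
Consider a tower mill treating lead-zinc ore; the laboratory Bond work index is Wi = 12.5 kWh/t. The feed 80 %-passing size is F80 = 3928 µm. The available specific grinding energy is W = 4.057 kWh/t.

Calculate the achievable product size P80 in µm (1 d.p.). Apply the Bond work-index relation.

Bond:  W = 10 Wi (1/√P − 1/√F)
1/√P80 = 1/√F80 + W/(10·Wi)
  = 4.0570/(10·12.5) + 1/√3928 = 0.032456 + 0.015956 = 0.048412
P80 = (1/0.048412)² = 20.6562² = 426.68 µm

P80 = 426.7 µm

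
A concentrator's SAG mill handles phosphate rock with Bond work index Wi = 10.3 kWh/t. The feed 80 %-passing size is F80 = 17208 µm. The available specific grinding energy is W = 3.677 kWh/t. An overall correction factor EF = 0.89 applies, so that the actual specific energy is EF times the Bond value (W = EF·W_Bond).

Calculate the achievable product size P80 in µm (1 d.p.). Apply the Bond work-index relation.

W_Bond = 10·Wi·(1/√P₈₀ − 1/√F₈₀)
W_Bond = W / EF = 3.677 / 0.89 = 4.1315 kWh/t
P80^(−½) = W_Bond/(10 Wi) + F80^(−½)
  = 4.1315/(10·10.3) + 1/√17208 = 0.040111 + 0.007623 = 0.047734
P80 = (1/0.047734)² = 20.9492² = 438.87 µm

P80 = 438.9 µm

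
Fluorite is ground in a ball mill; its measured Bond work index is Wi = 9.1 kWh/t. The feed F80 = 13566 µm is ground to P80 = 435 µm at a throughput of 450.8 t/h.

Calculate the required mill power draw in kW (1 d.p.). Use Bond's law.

Bond:  W = 10 Wi (1/√P − 1/√F)
W = 10·9.1·(1/√435 − 1/√13566) = 10·9.1·(0.039361) = 3.5818 kWh/t
Power = W × throughput = 3.5818 kWh/t × 450.8 t/h = 1614.7 kW

P = 1614.7 kW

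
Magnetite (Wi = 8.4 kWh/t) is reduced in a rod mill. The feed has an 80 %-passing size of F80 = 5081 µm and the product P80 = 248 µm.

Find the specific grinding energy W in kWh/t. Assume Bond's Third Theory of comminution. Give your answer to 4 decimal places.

W_Bond = 10·Wi·(1/√P₈₀ − 1/√F₈₀)
1/√248 = 0.063500;  1/√5081 = 0.014029
W = 10·8.4·(0.063500 − 0.014029) = 4.1556 kWh/t

W = 4.1556 kWh/t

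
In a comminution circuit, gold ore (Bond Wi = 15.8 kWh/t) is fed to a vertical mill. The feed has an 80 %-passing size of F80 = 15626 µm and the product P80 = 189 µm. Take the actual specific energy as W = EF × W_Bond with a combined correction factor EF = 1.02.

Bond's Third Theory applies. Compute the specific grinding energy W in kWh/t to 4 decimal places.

W = 10 Wi (1/√P80 − 1/√F80)  [Bond]
1/√189 = 0.072739;  1/√15626 = 0.008000
W = 10·15.8·(0.072739 − 0.008000) = 10.2288 kWh/t
Apply correction: 10.2288 × 1.02 = 10.4334 kWh/t

W = 10.4334 kWh/t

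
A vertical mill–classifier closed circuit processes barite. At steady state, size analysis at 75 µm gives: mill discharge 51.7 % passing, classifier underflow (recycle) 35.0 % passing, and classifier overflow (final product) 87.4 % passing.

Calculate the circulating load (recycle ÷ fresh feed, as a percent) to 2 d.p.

Two-product formula at 75 µm:
r = (o − d)/(d − u)
r = (87.4 − 51.7)/(51.7 − 35.0) = 35.7/16.7 = 2.1377
CL = 100·r = 213.77 %

CL = 213.77 %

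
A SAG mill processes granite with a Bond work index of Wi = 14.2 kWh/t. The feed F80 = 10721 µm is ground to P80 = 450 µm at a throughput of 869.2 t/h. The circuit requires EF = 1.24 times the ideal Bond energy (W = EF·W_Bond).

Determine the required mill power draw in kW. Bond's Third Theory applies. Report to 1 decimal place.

P = 5736.7 kW

W = 10·Wi·[P80^(−½) − F80^(−½)]
W = 10·14.2·(1/√450 − 1/√10721) = 10·14.2·(0.037483) = 5.3225 kWh/t
Apply correction: 5.3225 × 1.24 = 6.5999 kWh/t
P_mill = W·ṁ = 6.5999·869.2 = 5736.7 kW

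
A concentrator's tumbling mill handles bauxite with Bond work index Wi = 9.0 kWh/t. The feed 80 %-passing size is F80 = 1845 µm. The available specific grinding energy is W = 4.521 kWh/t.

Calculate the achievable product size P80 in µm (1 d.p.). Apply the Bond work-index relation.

P80 = 185.0 µm

W = 10·Wi·(P80^(-½) − F80^(-½))
⇒ 1/√P80 = W/(10 Wi) + 1/√F80
  = 4.5210/(10·9.0) + 1/√1845 = 0.050233 + 0.023281 = 0.073514
P80 = (1/0.073514)² = 13.6028² = 185.04 µm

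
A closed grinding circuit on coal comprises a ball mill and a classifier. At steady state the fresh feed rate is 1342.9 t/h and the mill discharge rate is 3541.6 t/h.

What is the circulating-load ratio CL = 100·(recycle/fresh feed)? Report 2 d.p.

CL = 163.73 %

Steady state: M = F + R.
R = M − F = 3541.6 − 1342.9 = 2198.7 t/h
CL = 100·R/F = 100·2198.7/1342.9 = 163.73 %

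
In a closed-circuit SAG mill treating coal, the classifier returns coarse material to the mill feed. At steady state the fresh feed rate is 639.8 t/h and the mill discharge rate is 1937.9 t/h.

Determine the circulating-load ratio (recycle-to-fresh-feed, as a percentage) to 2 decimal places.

CL = 202.89 %

Steady state: M = F + R.
R = M − F = 1937.9 − 639.8 = 1298.1 t/h
CL = 100·R/F = 100·1298.1/639.8 = 202.89 %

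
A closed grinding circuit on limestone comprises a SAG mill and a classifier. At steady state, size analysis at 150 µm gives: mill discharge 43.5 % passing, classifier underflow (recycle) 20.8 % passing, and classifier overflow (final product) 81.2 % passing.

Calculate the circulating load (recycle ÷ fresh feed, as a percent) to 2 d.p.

Mass balance on the −150 µm fraction:
d + r·d = r·u + o → r(d−u) = o−d
r = (81.2 − 43.5)/(43.5 − 20.8) = 37.7/22.7 = 1.6608
CL = 100·r = 166.08 %

CL = 166.08 %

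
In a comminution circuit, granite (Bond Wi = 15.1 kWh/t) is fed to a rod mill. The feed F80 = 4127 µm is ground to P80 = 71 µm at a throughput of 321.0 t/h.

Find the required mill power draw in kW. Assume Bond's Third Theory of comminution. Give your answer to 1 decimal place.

W_Bond = 10·Wi·(1/√P₈₀ − 1/√F₈₀)
W = 10·15.1·(1/√71 − 1/√4127) = 10·15.1·(0.103112) = 15.5699 kWh/t
P = W·T = 15.5699·321.0 = 4997.9 kW

P = 4997.9 kW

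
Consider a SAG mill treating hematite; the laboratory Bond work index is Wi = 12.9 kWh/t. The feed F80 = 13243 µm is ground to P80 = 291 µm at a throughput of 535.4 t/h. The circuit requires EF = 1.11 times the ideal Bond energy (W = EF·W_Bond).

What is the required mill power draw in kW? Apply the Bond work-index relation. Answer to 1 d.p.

P = 3827.9 kW

W_Bond = 10·Wi·(1/√P₈₀ − 1/√F₈₀)
W = 10·12.9·(1/√291 − 1/√13243) = 10·12.9·(0.049931) = 6.4411 kWh/t
With EF = 1.11: W = 6.4411·1.11 = 7.1497 kWh/t
Mill draw = 7.1497 × 535.4 = 3827.9 kW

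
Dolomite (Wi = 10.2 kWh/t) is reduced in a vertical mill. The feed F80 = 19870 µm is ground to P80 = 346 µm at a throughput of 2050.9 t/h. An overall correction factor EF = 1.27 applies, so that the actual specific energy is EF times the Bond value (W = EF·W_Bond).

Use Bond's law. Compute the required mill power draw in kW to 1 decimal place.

W = 10·Wi·(P80^(-½) − F80^(-½))
W = 10·10.2·(1/√346 − 1/√19870) = 10·10.2·(0.046666) = 4.7599 kWh/t
Corrected W = EF·W_Bond = 1.27·4.7599 = 6.0451 kWh/t
P_mill = W·ṁ = 6.0451·2050.9 = 12398.0 kW

P = 12398.0 kW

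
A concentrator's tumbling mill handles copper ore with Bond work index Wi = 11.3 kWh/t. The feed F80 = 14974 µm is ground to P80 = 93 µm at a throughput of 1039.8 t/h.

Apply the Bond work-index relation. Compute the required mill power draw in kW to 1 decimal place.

P = 11223.7 kW

Bond:  W = 10 Wi (1/√P − 1/√F)
W = 10·11.3·(1/√93 − 1/√14974) = 10·11.3·(0.095523) = 10.7941 kWh/t
P = W·T = 10.7941·1039.8 = 11223.7 kW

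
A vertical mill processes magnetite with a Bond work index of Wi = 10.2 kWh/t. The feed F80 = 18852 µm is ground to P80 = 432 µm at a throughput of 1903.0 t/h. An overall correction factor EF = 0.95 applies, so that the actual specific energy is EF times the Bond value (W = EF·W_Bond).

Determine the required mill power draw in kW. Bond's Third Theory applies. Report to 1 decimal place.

P = 7529.0 kW

W = 10 Wi / √P80 − 10 Wi / √F80
W = 10·10.2·(1/√432 − 1/√18852) = 10·10.2·(0.040829) = 4.1646 kWh/t
Corrected W = EF·W_Bond = 0.95·4.1646 = 3.9564 kWh/t
Mill draw = 3.9564 × 1903.0 = 7529.0 kW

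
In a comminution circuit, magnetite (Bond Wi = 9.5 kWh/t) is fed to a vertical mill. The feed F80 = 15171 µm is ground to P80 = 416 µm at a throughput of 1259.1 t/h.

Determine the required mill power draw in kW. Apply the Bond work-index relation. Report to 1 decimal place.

P = 4893.5 kW

W = 10 Wi (1/√P80 − 1/√F80)  [Bond]
W = 10·9.5·(1/√416 − 1/√15171) = 10·9.5·(0.040910) = 3.8865 kWh/t
P_mill = W·ṁ = 3.8865·1259.1 = 4893.5 kW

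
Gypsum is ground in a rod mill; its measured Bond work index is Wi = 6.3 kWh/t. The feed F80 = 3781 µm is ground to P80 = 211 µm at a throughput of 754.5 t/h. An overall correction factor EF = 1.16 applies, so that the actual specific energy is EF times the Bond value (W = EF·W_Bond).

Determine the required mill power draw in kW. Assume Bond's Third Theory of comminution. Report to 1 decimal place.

Bond:  W = 10 Wi (1/√P − 1/√F)
W = 10·6.3·(1/√211 − 1/√3781) = 10·6.3·(0.052580) = 3.3125 kWh/t
W_actual = 1.16 × 3.3125 = 3.8425 kWh/t
Power = W × throughput = 3.8425 kWh/t × 754.5 t/h = 2899.2 kW

P = 2899.2 kW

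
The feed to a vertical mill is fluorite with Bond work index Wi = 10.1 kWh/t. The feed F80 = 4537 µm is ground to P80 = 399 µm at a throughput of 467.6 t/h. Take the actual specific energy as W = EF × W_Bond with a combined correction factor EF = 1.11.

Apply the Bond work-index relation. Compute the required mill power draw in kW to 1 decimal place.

W = 10·Wi·(P80^(-½) − F80^(-½))
W = 10·10.1·(1/√399 − 1/√4537) = 10·10.1·(0.035216) = 3.5569 kWh/t
W_actual = 1.11 × 3.5569 = 3.9481 kWh/t
P_mill = W·ṁ = 3.9481·467.6 = 1846.1 kW

P = 1846.1 kW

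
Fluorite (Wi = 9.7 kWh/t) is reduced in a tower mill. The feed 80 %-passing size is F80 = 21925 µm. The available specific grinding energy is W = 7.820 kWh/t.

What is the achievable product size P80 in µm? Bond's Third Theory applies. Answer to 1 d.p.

W = 10 Wi (1/√P80 − 1/√F80)  [Bond]
1/√P80 = 1/√F80 + W/(10·Wi)
  = 7.8200/(10·9.7) + 1/√21925 = 0.080619 + 0.006754 = 0.087372
P80 = (1/0.087372)² = 11.4453² = 130.99 µm

P80 = 131.0 µm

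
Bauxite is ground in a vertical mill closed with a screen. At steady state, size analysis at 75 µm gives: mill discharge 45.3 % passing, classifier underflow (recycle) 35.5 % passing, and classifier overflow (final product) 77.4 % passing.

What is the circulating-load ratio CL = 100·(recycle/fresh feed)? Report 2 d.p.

Let r = R/F. Size balance at 75 µm:
r = (o − d)/(d − u)
r = (77.4 − 45.3)/(45.3 − 35.5) = 32.1/9.8 = 3.2755
CL = 100·r = 327.55 %

CL = 327.55 %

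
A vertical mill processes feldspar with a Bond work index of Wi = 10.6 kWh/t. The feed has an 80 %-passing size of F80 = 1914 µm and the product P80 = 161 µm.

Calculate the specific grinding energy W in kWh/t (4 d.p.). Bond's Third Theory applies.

Bond: W = 10·Wi·(1/√P80 − 1/√F80)
1/√161 = 0.078811;  1/√1914 = 0.022858
W = 10·10.6·(0.078811 − 0.022858) = 5.9311 kWh/t

W = 5.9311 kWh/t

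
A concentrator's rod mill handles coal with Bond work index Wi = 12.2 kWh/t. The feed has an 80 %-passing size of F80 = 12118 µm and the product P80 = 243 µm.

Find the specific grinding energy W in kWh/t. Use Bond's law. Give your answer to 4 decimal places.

W = 10·Wi·[P80^(−½) − F80^(−½)]
1/√243 = 0.064150;  1/√12118 = 0.009084
W = 10·12.2·(0.064150 − 0.009084) = 6.7180 kWh/t

W = 6.7180 kWh/t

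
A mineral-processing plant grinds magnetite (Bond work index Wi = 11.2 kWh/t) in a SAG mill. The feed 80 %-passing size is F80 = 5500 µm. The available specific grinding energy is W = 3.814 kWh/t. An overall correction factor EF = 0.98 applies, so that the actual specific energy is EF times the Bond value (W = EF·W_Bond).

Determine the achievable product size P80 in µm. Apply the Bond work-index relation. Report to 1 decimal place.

P80 = 429.9 µm

W = 10 Wi / √P80 − 10 Wi / √F80
W_Bond = W / EF = 3.814 / 0.98 = 3.8918 kWh/t
⇒ 1/√P80 = W_Bond/(10 Wi) + 1/√F80
  = 3.8918/(10·11.2) + 1/√5500 = 0.034749 + 0.013484 = 0.048233
P80 = (1/0.048233)² = 20.7329² = 429.85 µm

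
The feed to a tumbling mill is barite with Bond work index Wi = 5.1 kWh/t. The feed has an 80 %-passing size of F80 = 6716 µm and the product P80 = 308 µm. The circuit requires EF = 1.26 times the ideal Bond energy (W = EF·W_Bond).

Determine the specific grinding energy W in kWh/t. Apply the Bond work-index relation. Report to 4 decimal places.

W = 2.8774 kWh/t

W_Bond = 10·Wi·(1/√P₈₀ − 1/√F₈₀)
1/√308 = 0.056980;  1/√6716 = 0.012202
W = 10·5.1·(0.056980 − 0.012202) = 2.2837 kWh/t
With EF = 1.26: W = 2.2837·1.26 = 2.8774 kWh/t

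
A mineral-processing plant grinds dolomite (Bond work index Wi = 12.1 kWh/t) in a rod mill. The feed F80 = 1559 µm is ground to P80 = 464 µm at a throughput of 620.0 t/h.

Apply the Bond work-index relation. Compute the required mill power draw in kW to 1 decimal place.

W = 10·Wi·[P80^(−½) − F80^(−½)]
W = 10·12.1·(1/√464 − 1/√1559) = 10·12.1·(0.021097) = 2.5528 kWh/t
Power = W × throughput = 2.5528 kWh/t × 620.0 t/h = 1582.7 kW

P = 1582.7 kW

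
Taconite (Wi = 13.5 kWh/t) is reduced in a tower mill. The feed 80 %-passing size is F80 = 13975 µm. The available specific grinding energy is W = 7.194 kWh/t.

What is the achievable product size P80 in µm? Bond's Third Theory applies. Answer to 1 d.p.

W_Bond = 10·Wi·(1/√P₈₀ − 1/√F₈₀)
1/√P80 = 1/√F80 + W/(10·Wi)
  = 7.1940/(10·13.5) + 1/√13975 = 0.053289 + 0.008459 = 0.061748
P80 = (1/0.061748)² = 16.1949² = 262.27 µm

P80 = 262.3 µm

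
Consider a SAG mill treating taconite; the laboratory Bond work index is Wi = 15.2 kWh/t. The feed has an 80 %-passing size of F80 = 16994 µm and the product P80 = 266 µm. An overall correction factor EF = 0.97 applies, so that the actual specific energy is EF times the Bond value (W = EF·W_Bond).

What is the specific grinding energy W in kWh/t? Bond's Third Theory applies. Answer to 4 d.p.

W = 10 Wi / √P80 − 10 Wi / √F80
1/√266 = 0.061314;  1/√16994 = 0.007671
W = 10·15.2·(0.061314 − 0.007671) = 8.1537 kWh/t
Corrected W = EF·W_Bond = 0.97·8.1537 = 7.9091 kWh/t

W = 7.9091 kWh/t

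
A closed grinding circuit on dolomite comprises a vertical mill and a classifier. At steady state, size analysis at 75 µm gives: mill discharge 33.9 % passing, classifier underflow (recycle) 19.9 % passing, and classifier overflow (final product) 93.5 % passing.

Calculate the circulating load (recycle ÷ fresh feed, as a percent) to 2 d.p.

CL = 425.71 %

Mass balance on the −75 µm fraction:
Fd + Rd = Ru + Fo ⇒ R/F = (o−d)/(d−u)
r = (93.5 − 33.9)/(33.9 − 19.9) = 59.6/14.0 = 4.2571
CL = 100·r = 425.71 %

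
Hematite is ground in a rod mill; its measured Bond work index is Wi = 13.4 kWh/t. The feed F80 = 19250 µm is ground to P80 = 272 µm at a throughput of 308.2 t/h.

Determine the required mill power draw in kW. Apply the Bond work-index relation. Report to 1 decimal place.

P = 2206.4 kW

W = 10 Wi / √P80 − 10 Wi / √F80
W = 10·13.4·(1/√272 − 1/√19250) = 10·13.4·(0.053426) = 7.1591 kWh/t
Power = W × throughput = 7.1591 kWh/t × 308.2 t/h = 2206.4 kW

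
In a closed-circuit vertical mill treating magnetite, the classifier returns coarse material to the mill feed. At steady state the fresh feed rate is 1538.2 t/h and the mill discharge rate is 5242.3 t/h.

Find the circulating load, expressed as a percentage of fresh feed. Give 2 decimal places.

Discharge = new feed + return, hence
R = M − F = 5242.3 − 1538.2 = 3704.1 t/h
CL = 100·R/F = 100·3704.1/1538.2 = 240.81 %

CL = 240.81 %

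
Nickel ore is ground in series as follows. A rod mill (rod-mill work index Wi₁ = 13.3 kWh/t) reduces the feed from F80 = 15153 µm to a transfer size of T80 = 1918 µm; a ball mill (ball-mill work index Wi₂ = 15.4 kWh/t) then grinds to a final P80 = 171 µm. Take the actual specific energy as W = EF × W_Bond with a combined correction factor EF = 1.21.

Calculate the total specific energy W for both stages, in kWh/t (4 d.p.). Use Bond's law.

W = 12.3622 kWh/t

Bond: W = 10·Wi·(1/√P80 − 1/√F80)
Stage 1 (15153→1918 µm, Wi₁=13.3): W₁ = 10·13.3·(0.022834 − 0.008124) = 1.9564 kWh/t
Stage 2 (1918→171 µm, Wi₂=15.4): W₂ = 10·15.4·(0.076472 − 0.022834) = 8.2603 kWh/t
W = W₁ + W₂ = 1.9564 + 8.2603 = 10.2167 kWh/t
With EF = 1.21: W = 10.2167·1.21 = 12.3622 kWh/t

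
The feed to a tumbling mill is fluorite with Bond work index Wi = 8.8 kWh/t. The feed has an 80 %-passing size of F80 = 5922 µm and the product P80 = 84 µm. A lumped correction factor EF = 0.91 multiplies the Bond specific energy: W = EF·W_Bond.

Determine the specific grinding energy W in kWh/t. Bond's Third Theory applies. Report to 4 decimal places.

W = 7.6968 kWh/t

W = 10 Wi (1/√P80 − 1/√F80)  [Bond]
1/√84 = 0.109109;  1/√5922 = 0.012995
W = 10·8.8·(0.109109 − 0.012995) = 8.4581 kWh/t
Corrected W = EF·W_Bond = 0.91·8.4581 = 7.6968 kWh/t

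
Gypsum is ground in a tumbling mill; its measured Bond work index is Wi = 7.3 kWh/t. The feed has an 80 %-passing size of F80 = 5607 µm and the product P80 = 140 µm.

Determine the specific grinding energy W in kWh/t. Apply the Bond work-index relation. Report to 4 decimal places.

W = 5.1947 kWh/t

W = 10 Wi / √P80 − 10 Wi / √F80
1/√140 = 0.084515;  1/√5607 = 0.013355
W = 10·7.3·(0.084515 − 0.013355) = 5.1947 kWh/t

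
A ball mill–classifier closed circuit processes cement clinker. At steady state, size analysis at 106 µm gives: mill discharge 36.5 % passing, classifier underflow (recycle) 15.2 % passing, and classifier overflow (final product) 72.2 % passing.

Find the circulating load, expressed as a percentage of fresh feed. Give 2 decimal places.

CL = 167.61 %

Mass balance on the −106 µm fraction:
r = (o − d)/(d − u)
r = (72.2 − 36.5)/(36.5 − 15.2) = 35.7/21.3 = 1.6761
CL = 100·r = 167.61 %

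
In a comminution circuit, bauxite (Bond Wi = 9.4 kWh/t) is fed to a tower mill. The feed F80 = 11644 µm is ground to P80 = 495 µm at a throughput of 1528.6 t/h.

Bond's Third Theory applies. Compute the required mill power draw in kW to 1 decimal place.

P = 5126.7 kW

W = 10·Wi·[P80^(−½) − F80^(−½)]
W = 10·9.4·(1/√495 − 1/√11644) = 10·9.4·(0.035679) = 3.3539 kWh/t
Mill draw = 3.3539 × 1528.6 = 5126.7 kW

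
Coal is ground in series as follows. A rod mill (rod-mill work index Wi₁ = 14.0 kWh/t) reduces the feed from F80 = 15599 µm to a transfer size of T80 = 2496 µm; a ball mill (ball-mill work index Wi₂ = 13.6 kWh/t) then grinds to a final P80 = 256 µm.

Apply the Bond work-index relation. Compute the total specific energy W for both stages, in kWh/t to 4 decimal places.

W = 10·Wi·[P80^(−½) − F80^(−½)]
Stage 1 (15599→2496 µm, Wi₁=14.0): W₁ = 10·14.0·(0.020016 − 0.008007) = 1.6813 kWh/t
Stage 2 (2496→256 µm, Wi₂=13.6): W₂ = 10·13.6·(0.062500 − 0.020016) = 5.7778 kWh/t
W = W₁ + W₂ = 1.6813 + 5.7778 = 7.4591 kWh/t

W = 7.4591 kWh/t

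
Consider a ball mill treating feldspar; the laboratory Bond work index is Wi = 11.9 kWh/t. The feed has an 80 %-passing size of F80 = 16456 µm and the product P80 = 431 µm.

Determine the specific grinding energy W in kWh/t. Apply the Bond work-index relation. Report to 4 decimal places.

W = 10·Wi·[P80^(−½) − F80^(−½)]
1/√431 = 0.048168;  1/√16456 = 0.007795
W = 10·11.9·(0.048168 − 0.007795) = 4.8044 kWh/t

W = 4.8044 kWh/t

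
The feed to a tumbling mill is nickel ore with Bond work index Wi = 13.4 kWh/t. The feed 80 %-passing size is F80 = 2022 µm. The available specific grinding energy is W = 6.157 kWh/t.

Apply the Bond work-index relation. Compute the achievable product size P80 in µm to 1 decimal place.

W = 10·Wi·(P80^(-½) − F80^(-½))
⇒ 1/√P80 = W/(10 Wi) + 1/√F80
  = 6.1570/(10·13.4) + 1/√2022 = 0.045948 + 0.022239 = 0.068186
P80 = (1/0.068186)² = 14.6657² = 215.08 µm

P80 = 215.1 µm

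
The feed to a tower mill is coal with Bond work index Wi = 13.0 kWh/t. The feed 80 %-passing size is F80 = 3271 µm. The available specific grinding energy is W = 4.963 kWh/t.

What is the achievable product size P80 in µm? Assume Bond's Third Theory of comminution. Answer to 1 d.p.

W = 10 Wi (1/√P80 − 1/√F80)  [Bond]
P80^(−½) = W/(10 Wi) + F80^(−½)
  = 4.9630/(10·13.0) + 1/√3271 = 0.038177 + 0.017485 = 0.055662
P80 = (1/0.055662)² = 17.9657² = 322.77 µm

P80 = 322.8 µm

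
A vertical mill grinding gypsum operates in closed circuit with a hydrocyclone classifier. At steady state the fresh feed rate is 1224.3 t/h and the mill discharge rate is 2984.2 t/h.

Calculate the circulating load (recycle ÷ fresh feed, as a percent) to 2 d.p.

Discharge = new feed + return, hence
R = M − F = 2984.2 − 1224.3 = 1759.9 t/h
CL = 100·R/F = 100·1759.9/1224.3 = 143.75 %

CL = 143.75 %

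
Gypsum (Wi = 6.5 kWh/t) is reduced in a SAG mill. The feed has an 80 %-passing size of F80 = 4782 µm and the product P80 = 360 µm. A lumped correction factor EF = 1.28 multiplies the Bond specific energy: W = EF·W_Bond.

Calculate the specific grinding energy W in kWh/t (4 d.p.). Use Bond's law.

Bond: W = 10·Wi·(1/√P80 − 1/√F80)
1/√360 = 0.052705;  1/√4782 = 0.014461
W = 10·6.5·(0.052705 − 0.014461) = 2.4858 kWh/t
W_actual = 1.28 × 2.4858 = 3.1819 kWh/t

W = 3.1819 kWh/t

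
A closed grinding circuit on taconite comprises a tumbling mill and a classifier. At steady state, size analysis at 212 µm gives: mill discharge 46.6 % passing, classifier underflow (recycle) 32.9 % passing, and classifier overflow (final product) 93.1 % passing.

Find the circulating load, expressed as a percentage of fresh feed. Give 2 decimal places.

CL = 339.42 %

Mass balance on the −212 µm fraction:
(1+r)·d = r·u + o ⇒ r = (o−d)/(d−u)
r = (93.1 − 46.6)/(46.6 − 32.9) = 46.5/13.7 = 3.3942
CL = 100·r = 339.42 %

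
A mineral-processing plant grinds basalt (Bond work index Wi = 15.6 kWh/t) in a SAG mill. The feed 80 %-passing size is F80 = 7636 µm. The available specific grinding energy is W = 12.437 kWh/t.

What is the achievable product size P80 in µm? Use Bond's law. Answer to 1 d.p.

P80 = 120.3 µm

Bond:  W = 10 Wi (1/√P − 1/√F)
P80^-0.5 = F80^-0.5 + W/(10 Wi)
  = 12.4370/(10·15.6) + 1/√7636 = 0.079724 + 0.011444 = 0.091168
P80 = (1/0.091168)² = 10.9688² = 120.31 µm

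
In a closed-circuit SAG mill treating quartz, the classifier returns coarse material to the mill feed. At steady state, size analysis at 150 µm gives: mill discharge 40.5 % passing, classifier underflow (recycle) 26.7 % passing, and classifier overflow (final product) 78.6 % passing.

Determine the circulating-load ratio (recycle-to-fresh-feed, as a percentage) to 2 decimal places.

CL = 276.09 %

Mass balance on the −150 µm fraction:
(1+r)d = ru + o → r = (o−d)/(d−u)
r = (78.6 − 40.5)/(40.5 − 26.7) = 38.1/13.8 = 2.7609
CL = 100·r = 276.09 %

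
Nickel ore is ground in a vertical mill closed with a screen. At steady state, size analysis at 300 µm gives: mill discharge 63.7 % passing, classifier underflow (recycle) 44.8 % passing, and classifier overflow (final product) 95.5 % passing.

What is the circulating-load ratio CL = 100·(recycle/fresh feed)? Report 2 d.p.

CL = 168.25 %

Let r = R/F. Size balance at 300 µm:
(1+r)d = ru + o → r = (o−d)/(d−u)
r = (95.5 − 63.7)/(63.7 − 44.8) = 31.8/18.9 = 1.6825
CL = 100·r = 168.25 %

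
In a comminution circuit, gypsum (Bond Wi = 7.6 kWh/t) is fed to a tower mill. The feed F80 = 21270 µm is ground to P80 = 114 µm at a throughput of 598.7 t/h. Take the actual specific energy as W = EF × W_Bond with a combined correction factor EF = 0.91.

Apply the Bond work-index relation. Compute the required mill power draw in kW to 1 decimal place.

P = 3594.1 kW

W = 10·Wi·[P80^(−½) − F80^(−½)]
W = 10·7.6·(1/√114 − 1/√21270) = 10·7.6·(0.086802) = 6.5969 kWh/t
W_actual = 0.91 × 6.5969 = 6.0032 kWh/t
Mill draw = 6.0032 × 598.7 = 3594.1 kW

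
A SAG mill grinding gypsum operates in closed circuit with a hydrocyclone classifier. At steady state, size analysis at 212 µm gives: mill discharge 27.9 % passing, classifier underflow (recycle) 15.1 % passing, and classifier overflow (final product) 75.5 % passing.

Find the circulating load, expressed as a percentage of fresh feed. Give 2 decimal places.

Let r = R/F. Size balance at 212 µm:
Fd + Rd = Ru + Fo ⇒ R/F = (o−d)/(d−u)
r = (75.5 − 27.9)/(27.9 − 15.1) = 47.6/12.8 = 3.7188
CL = 100·r = 371.88 %

CL = 371.88 %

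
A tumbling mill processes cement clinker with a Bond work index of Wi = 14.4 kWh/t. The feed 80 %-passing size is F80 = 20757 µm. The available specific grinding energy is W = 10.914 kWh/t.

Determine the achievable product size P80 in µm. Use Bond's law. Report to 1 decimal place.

W = 10·Wi·[P80^(−½) − F80^(−½)]
⇒ 1/√P80 = W/(10 Wi) + 1/√F80
  = 10.9140/(10·14.4) + 1/√20757 = 0.075792 + 0.006941 = 0.082733
P80 = (1/0.082733)² = 12.0871² = 146.10 µm

P80 = 146.1 µm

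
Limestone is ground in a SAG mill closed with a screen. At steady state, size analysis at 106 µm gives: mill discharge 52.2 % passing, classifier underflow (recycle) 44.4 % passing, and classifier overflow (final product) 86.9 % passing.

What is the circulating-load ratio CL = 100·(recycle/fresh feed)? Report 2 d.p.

CL = 444.87 %

Two-product formula at 106 µm:
d + r·d = r·u + o → r(d−u) = o−d
r = (86.9 − 52.2)/(52.2 − 44.4) = 34.7/7.8 = 4.4487
CL = 100·r = 444.87 %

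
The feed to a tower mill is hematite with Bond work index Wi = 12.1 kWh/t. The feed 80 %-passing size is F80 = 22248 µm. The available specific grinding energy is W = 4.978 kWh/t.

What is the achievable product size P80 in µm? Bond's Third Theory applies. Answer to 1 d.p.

P80 = 436.8 µm

Bond: W = 10·Wi·(1/√P80 − 1/√F80)
1/√P80 = 1/√F80 + W/(10·Wi)
  = 4.9780/(10·12.1) + 1/√22248 = 0.041140 + 0.006704 = 0.047845
P80 = (1/0.047845)² = 20.9009² = 436.85 µm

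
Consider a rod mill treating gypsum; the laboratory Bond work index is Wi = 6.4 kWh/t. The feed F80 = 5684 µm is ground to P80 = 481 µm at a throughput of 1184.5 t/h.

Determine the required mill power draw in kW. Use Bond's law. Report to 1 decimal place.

P = 2451.0 kW

Bond: W = 10·Wi·(1/√P80 − 1/√F80)
W = 10·6.4·(1/√481 − 1/√5684) = 10·6.4·(0.032332) = 2.0693 kWh/t
P_mill = W·ṁ = 2.0693·1184.5 = 2451.0 kW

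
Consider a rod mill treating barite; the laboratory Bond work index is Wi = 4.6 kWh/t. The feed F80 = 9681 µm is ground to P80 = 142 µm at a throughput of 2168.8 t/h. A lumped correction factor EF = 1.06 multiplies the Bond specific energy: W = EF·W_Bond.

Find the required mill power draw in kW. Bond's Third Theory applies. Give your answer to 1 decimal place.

W_Bond = 10·Wi·(1/√P₈₀ − 1/√F₈₀)
W = 10·4.6·(1/√142 − 1/√9681) = 10·4.6·(0.073755) = 3.3927 kWh/t
With EF = 1.06: W = 3.3927·1.06 = 3.5963 kWh/t
Power = W × throughput = 3.5963 kWh/t × 2168.8 t/h = 7799.6 kW

P = 7799.6 kW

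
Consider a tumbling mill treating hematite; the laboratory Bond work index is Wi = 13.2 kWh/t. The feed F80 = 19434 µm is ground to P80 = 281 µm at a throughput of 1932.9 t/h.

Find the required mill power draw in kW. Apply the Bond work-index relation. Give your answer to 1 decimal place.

W = 10 Wi / √P80 − 10 Wi / √F80
W = 10·13.2·(1/√281 − 1/√19434) = 10·13.2·(0.052482) = 6.9276 kWh/t
Power = W × throughput = 6.9276 kWh/t × 1932.9 t/h = 13390.3 kW

P = 13390.3 kW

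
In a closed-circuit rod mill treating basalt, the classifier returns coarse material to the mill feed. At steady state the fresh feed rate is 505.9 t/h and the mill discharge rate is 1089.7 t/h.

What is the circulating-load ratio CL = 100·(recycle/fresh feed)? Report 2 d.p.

CL = 115.40 %

M = F + R at steady state, so:
R = M − F = 1089.7 − 505.9 = 583.8 t/h
CL = 100·R/F = 100·583.8/505.9 = 115.40 %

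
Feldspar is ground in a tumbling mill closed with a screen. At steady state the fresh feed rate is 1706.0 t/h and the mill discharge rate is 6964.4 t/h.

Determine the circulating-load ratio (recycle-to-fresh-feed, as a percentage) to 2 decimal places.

CL = 308.23 %

M = F + R at steady state, so:
R = M − F = 6964.4 − 1706.0 = 5258.4 t/h
CL = 100·R/F = 100·5258.4/1706.0 = 308.23 %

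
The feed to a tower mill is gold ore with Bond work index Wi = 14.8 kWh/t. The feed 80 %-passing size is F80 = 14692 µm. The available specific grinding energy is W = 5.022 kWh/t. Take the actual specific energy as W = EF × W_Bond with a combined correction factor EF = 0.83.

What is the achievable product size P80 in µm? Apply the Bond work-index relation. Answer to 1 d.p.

W = 10·Wi·(P80^(-½) − F80^(-½))
W_Bond = W / EF = 5.022 / 0.83 = 6.0506 kWh/t
P80^(−½) = W_Bond/(10 Wi) + F80^(−½)
  = 6.0506/(10·14.8) + 1/√14692 = 0.040882 + 0.008250 = 0.049133
P80 = (1/0.049133)² = 20.3531² = 414.25 µm

P80 = 414.2 µm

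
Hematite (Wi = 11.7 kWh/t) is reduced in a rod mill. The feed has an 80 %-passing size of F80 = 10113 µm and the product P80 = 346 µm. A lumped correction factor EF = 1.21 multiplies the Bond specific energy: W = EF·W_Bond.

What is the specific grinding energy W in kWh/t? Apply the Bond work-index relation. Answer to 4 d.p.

W = 6.2031 kWh/t

W = 10 Wi (1/√P80 − 1/√F80)  [Bond]
1/√346 = 0.053760;  1/√10113 = 0.009944
W = 10·11.7·(0.053760 − 0.009944) = 5.1265 kWh/t
W_actual = 1.21 × 5.1265 = 6.2031 kWh/t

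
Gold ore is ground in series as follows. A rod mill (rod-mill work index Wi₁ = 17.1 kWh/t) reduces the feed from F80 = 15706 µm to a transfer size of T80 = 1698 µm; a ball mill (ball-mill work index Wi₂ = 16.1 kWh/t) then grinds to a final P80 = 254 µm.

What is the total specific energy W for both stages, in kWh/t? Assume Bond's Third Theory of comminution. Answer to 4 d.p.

W = 8.9802 kWh/t

Bond: W = 10·Wi·(1/√P80 − 1/√F80)
Stage 1 (15706→1698 µm, Wi₁=17.1): W₁ = 10·17.1·(0.024268 − 0.007979) = 2.7853 kWh/t
Stage 2 (1698→254 µm, Wi₂=16.1): W₂ = 10·16.1·(0.062746 − 0.024268) = 6.1949 kWh/t
W = W₁ + W₂ = 2.7853 + 6.1949 = 8.9802 kWh/t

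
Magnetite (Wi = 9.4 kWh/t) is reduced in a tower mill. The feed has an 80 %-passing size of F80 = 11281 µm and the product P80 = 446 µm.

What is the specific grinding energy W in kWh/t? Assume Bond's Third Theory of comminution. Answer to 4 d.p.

W = 10·Wi·(P80^(-½) − F80^(-½))
1/√446 = 0.047351;  1/√11281 = 0.009415
W = 10·9.4·(0.047351 − 0.009415) = 3.5660 kWh/t

W = 3.5660 kWh/t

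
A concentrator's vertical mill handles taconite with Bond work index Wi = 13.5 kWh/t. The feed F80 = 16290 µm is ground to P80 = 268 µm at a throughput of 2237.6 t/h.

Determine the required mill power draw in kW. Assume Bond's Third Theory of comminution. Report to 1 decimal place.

W = 10 Wi (1/√P80 − 1/√F80)  [Bond]
W = 10·13.5·(1/√268 − 1/√16290) = 10·13.5·(0.053250) = 7.1887 kWh/t
Power = W × throughput = 7.1887 kWh/t × 2237.6 t/h = 16085.5 kW

P = 16085.5 kW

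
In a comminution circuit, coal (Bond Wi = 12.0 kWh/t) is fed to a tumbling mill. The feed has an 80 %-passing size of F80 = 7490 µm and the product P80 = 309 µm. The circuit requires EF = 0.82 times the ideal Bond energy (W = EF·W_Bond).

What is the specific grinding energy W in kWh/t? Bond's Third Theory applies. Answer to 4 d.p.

W = 10·Wi·(P80^(-½) − F80^(-½))
1/√309 = 0.056888;  1/√7490 = 0.011555
W = 10·12.0·(0.056888 − 0.011555) = 5.4400 kWh/t
W_actual = 0.82 × 5.4400 = 4.4608 kWh/t

W = 4.4608 kWh/t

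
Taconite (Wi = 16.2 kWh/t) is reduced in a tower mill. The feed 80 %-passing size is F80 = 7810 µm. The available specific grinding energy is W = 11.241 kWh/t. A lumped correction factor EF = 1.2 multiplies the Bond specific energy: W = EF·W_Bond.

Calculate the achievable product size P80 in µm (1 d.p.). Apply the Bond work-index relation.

W = 10·Wi·[P80^(−½) − F80^(−½)]
W_Bond = W / EF = 11.241 / 1.2 = 9.3675 kWh/t
P80^-0.5 = F80^-0.5 + W_Bond/(10 Wi)
  = 9.3675/(10·16.2) + 1/√7810 = 0.057824 + 0.011316 = 0.069140
P80 = (1/0.069140)² = 14.4635² = 209.19 µm

P80 = 209.2 µm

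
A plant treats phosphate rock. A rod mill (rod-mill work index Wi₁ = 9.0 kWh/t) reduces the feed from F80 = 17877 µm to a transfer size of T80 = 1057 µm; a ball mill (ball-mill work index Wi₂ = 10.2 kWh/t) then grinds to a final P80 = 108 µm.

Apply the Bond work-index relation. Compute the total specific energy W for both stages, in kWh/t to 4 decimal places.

Bond:  W = 10 Wi (1/√P − 1/√F)
Stage 1 (17877→1057 µm, Wi₁=9.0): W₁ = 10·9.0·(0.030758 − 0.007479) = 2.0951 kWh/t
Stage 2 (1057→108 µm, Wi₂=10.2): W₂ = 10·10.2·(0.096225 − 0.030758) = 6.6776 kWh/t
W = W₁ + W₂ = 2.0951 + 6.6776 = 8.7727 kWh/t

W = 8.7727 kWh/t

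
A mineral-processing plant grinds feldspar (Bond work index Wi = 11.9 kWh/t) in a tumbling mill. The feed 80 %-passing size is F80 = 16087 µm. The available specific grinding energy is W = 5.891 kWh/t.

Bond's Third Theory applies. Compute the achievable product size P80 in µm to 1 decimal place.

P80 = 303.6 µm

W = 10 Wi (1/√P80 − 1/√F80)  [Bond]
1/√P80 = 1/√F80 + W/(10·Wi)
  = 5.8910/(10·11.9) + 1/√16087 = 0.049504 + 0.007884 = 0.057388
P80 = (1/0.057388)² = 17.4251² = 303.63 µm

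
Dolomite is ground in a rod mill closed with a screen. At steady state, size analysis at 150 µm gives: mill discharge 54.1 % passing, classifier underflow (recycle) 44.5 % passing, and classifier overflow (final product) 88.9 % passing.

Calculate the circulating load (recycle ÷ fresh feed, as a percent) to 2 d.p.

Classifier node, passing 150 µm:
Fd + Rd = Ru + Fo ⇒ R/F = (o−d)/(d−u)
r = (88.9 − 54.1)/(54.1 − 44.5) = 34.8/9.6 = 3.6250
CL = 100·r = 362.50 %

CL = 362.50 %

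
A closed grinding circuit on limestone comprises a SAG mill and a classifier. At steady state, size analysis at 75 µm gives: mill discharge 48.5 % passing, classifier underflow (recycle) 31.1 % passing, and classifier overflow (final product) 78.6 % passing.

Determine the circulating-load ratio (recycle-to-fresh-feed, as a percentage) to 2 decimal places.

CL = 172.99 %

Two-product formula at 75 µm:
(1+r)d = ru + o → r = (o−d)/(d−u)
r = (78.6 − 48.5)/(48.5 − 31.1) = 30.1/17.4 = 1.7299
CL = 100·r = 172.99 %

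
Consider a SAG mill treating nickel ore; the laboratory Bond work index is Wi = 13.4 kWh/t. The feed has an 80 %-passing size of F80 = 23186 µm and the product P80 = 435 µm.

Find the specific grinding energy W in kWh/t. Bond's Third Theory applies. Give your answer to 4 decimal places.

W = 10·Wi·(P80^(-½) − F80^(-½))
1/√435 = 0.047946;  1/√23186 = 0.006567
W = 10·13.4·(0.047946 − 0.006567) = 5.5448 kWh/t

W = 5.5448 kWh/t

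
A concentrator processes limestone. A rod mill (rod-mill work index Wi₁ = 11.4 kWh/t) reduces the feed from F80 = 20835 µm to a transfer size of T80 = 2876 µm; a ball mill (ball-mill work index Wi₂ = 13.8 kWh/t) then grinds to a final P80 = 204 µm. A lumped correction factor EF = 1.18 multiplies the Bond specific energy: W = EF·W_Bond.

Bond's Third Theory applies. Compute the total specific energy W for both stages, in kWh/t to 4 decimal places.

W = 10·Wi·(P80^(-½) − F80^(-½))
Stage 1 (20835→2876 µm, Wi₁=11.4): W₁ = 10·11.4·(0.018647 − 0.006928) = 1.3360 kWh/t
Stage 2 (2876→204 µm, Wi₂=13.8): W₂ = 10·13.8·(0.070014 − 0.018647) = 7.0887 kWh/t
W = W₁ + W₂ = 1.3360 + 7.0887 = 8.4246 kWh/t
Corrected W = EF·W_Bond = 1.18·8.4246 = 9.9411 kWh/t

W = 9.9411 kWh/t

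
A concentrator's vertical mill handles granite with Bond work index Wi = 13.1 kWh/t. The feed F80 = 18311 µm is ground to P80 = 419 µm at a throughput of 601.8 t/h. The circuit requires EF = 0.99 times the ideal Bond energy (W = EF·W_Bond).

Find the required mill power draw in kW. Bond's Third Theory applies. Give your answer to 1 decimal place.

P = 3236.1 kW

Bond: W = 10·Wi·(1/√P80 − 1/√F80)
W = 10·13.1·(1/√419 − 1/√18311) = 10·13.1·(0.041463) = 5.4317 kWh/t
Apply correction: 5.4317 × 0.99 = 5.3774 kWh/t
Mill draw = 5.3774 × 601.8 = 3236.1 kW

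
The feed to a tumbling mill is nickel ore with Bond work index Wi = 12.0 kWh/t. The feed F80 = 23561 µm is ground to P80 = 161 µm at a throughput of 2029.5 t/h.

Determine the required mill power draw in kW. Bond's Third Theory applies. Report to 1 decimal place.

Bond: W = 10·Wi·(1/√P80 − 1/√F80)
W = 10·12.0·(1/√161 − 1/√23561) = 10·12.0·(0.072296) = 8.6755 kWh/t
P_mill = W·ṁ = 8.6755·2029.5 = 17607.0 kW

P = 17607.0 kW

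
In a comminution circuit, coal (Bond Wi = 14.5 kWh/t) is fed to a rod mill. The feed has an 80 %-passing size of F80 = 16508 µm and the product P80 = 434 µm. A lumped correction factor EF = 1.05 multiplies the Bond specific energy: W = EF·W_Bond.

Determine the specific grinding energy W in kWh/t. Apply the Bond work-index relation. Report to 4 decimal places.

W = 6.1233 kWh/t

W = 10 Wi (P80^-0.5 − F80^-0.5)
1/√434 = 0.048002;  1/√16508 = 0.007783
W = 10·14.5·(0.048002 − 0.007783) = 5.8317 kWh/t
With EF = 1.05: W = 5.8317·1.05 = 6.1233 kWh/t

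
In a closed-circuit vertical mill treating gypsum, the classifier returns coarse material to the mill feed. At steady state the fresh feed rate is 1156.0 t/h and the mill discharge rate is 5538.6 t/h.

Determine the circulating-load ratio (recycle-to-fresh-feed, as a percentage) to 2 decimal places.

CL = 379.12 %

Mill node: discharge = fresh + recycle.
R = M − F = 5538.6 − 1156.0 = 4382.6 t/h
CL = 100·R/F = 100·4382.6/1156.0 = 379.12 %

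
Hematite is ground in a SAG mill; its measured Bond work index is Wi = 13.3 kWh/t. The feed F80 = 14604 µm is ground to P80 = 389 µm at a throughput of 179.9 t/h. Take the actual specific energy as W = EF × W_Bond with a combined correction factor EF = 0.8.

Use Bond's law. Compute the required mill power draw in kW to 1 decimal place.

P = 812.1 kW

Bond:  W = 10 Wi (1/√P − 1/√F)
W = 10·13.3·(1/√389 − 1/√14604) = 10·13.3·(0.042427) = 5.6428 kWh/t
W_actual = 0.8 × 5.6428 = 4.5142 kWh/t
Power = W × throughput = 4.5142 kWh/t × 179.9 t/h = 812.1 kW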